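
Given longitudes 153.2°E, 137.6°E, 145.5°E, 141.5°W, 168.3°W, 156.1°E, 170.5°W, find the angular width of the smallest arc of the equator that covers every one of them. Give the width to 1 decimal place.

Sort the longitudes: -170.5°, -168.3°, -141.5°, +137.6°, +145.5°, +153.2°, +156.1°.
Eastward gaps between consecutive values (wrapping around): 2.2°, 26.8°, 279.1°, 7.9°, 7.7°, 2.9°, 33.4°.
Largest gap = 279.1° ⇒ minimal covering band is its complement: 360° − 279.1° = 80.9°.
Band runs from +137.6° eastward to -141.5°, crossing the antimeridian.

80.9°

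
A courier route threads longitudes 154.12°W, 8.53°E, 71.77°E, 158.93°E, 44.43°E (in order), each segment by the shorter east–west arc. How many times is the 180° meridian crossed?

0

Leg 1: -154.12° → +8.53°, shortest Δλ = 162.65° (east) — does not cross 180°.
Leg 2: +8.53° → +71.77°, shortest Δλ = 63.24° (east) — does not cross 180°.
Leg 3: +71.77° → +158.93°, shortest Δλ = 87.16° (east) — does not cross 180°.
Leg 4: +158.93° → +44.43°, shortest Δλ = -114.5° (west) — does not cross 180°.
Total crossings: 0.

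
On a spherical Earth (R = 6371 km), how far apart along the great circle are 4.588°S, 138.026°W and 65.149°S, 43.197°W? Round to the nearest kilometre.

9770 km

Δλ = -43.197 − -138.026 = 94.829°.
Δφ = -65.149 − -4.588 = -60.561°.
a = sin²(Δφ/2) + cos φ₁ · cos φ₂ · sin²(Δλ/2) = 0.481341.
c = 2·atan2(√a, √(1−a)) = 1.53347 rad → d = 6371·c ≈ 9769.73 km.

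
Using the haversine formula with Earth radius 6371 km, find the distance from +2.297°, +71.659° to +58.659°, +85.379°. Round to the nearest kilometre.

Δλ = 85.379 − 71.659 = 13.720°.
Δφ = 58.659 − 2.297 = 56.362°.
a = sin²(Δφ/2) + cos φ₁ · cos φ₂ · sin²(Δλ/2) = 0.230443.
c = 2·atan2(√a, √(1−a)) = 1.00141 rad → d = 6371·c ≈ 6379.99 km.

6380 km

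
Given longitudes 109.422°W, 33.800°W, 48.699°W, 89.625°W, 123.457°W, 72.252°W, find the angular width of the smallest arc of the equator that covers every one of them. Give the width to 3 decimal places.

89.657°

Sort the longitudes: -123.457°, -109.422°, -89.625°, -72.252°, -48.699°, -33.800°.
Eastward gaps between consecutive values (wrapping around): 14.035°, 19.797°, 17.373°, 23.553°, 14.899°, 270.343°.
Largest gap = 270.343° ⇒ minimal covering band is its complement: 360° − 270.343° = 89.657°.
Band runs from -123.457° eastward to -33.800°.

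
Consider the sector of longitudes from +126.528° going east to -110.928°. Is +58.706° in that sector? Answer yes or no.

Band width going east from +126.528° to -110.928°: ((-110.928 − 126.528) mod 360) = 122.544°.
Offset of +58.706° east of the west edge: ((58.706 − 126.528) mod 360) = 292.178°.
292.178° > 122.544° ⇒ outside.

No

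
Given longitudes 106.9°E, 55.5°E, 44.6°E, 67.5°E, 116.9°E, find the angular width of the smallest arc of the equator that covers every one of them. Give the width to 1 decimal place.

72.3°

Sort the longitudes: +44.6°, +55.5°, +67.5°, +106.9°, +116.9°.
Eastward gaps between consecutive values (wrapping around): 10.9°, 12.0°, 39.4°, 10.0°, 287.7°.
Largest gap = 287.7° ⇒ minimal covering band is its complement: 360° − 287.7° = 72.3°.
Band runs from +44.6° eastward to +116.9°.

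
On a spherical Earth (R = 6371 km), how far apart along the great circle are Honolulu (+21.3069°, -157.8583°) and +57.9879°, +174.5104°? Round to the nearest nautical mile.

2509 nmi

Δλ = 174.5104 − -157.8583 = 332.3687°; wrapped into (−180°, 180°]: -27.6313°.
Δφ = 57.9879 − 21.3069 = 36.6810°.
a = sin²(Δφ/2) + cos φ₁ · cos φ₂ · sin²(Δλ/2) = 0.127176.
c = 2·atan2(√a, √(1−a)) = 0.72929 rad → d = 6371·c ≈ 4646.30 km ≈ 2508.80 nmi.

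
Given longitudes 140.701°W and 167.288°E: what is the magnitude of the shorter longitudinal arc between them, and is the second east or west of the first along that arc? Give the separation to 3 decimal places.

52.011° west

Raw difference: 167.288 − -140.701 = 307.989°.
Normalise into (−180°, 180°]: 307.989° − 360° = -52.011°.
Negative ⇒ the second point lies to the west; separation 52.011°.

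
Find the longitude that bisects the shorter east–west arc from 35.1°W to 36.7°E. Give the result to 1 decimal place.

0.8°E

Signed shortest Δλ from -35.1° to +36.7° is +71.8°.
Midpoint longitude = -35.1° + (+71.8°)/2 = -35.1° + 35.9° = +0.8°.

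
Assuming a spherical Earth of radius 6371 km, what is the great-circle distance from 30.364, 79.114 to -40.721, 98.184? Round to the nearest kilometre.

8144 km

Δλ = 98.184 − 79.114 = 19.070°.
Δφ = -40.721 − 30.364 = -71.085°.
a = sin²(Δφ/2) + cos φ₁ · cos φ₂ · sin²(Δλ/2) = 0.355861.
c = 2·atan2(√a, √(1−a)) = 1.27837 rad → d = 6371·c ≈ 8144.49 km.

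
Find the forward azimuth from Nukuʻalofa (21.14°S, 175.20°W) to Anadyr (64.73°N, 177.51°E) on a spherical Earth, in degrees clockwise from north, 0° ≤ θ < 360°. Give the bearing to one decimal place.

356.9°

Δλ = 177.51 − -175.20 = 352.71°; wrapped into (−180°, 180°]: -7.29°.
θ = atan2( sin Δλ · cos φ₂ , cos φ₁ · sin φ₂ − sin φ₁ · cos φ₂ · cos Δλ )
  = atan2(-0.05417, 0.99616) = -3.113° → normalised to [0°, 360°): 356.887°.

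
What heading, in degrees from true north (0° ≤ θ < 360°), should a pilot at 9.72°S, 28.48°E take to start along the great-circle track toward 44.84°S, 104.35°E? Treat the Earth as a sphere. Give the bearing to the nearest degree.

Δλ = 104.35 − 28.48 = 75.87°.
θ = atan2( sin Δλ · cos φ₂ , cos φ₁ · sin φ₂ − sin φ₁ · cos φ₂ · cos Δλ )
  = atan2(0.68762, -0.66578) = 134.075° → normalised to [0°, 360°): 134.075°.

134°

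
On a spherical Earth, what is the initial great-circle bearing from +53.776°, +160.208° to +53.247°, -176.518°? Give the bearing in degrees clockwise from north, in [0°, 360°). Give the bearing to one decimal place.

Δλ = -176.518 − 160.208 = -336.726°; wrapped into (−180°, 180°]: 23.274°.
θ = atan2( sin Δλ · cos φ₂ , cos φ₁ · sin φ₂ − sin φ₁ · cos φ₂ · cos Δλ )
  = atan2(0.23643, 0.03005) = 82.757° → normalised to [0°, 360°): 82.757°.

82.8°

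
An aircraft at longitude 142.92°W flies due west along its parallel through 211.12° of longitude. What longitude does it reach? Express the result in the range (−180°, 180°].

Start at -142.92°; shift −211.12° → -354.04°.
-354.04° lies outside (−180°, 180°]; add 360° → +5.96°.

5.96°E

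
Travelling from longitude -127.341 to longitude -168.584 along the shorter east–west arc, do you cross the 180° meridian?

No

Signed shortest Δλ = ((-168.584 − -127.341 + 180) mod 360) − 180 = -41.243°.
Going west by 41.243° from -127.341° reaches -168.584° without touching 180°.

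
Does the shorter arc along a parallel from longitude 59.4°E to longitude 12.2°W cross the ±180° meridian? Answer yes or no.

No

Signed shortest Δλ = ((-12.2 − 59.4 + 180) mod 360) − 180 = -71.6°.
Going west by 71.6° from +59.4° reaches -12.2° without touching 180°.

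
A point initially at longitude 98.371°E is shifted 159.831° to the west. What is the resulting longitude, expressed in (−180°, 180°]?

Start at +98.371°; shift −159.831° → -61.460°.
-61.460° already lies in (−180°, 180°].

61.460°W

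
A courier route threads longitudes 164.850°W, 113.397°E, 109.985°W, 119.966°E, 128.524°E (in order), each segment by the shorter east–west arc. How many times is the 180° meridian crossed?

3

Leg 1: -164.850° → +113.397°, shortest Δλ = -81.753° (west) — crosses 180°.
Leg 2: +113.397° → -109.985°, shortest Δλ = 136.618° (east) — crosses 180°.
Leg 3: -109.985° → +119.966°, shortest Δλ = -130.049° (west) — crosses 180°.
Leg 4: +119.966° → +128.524°, shortest Δλ = 8.558° (east) — does not cross 180°.
Total crossings: 3.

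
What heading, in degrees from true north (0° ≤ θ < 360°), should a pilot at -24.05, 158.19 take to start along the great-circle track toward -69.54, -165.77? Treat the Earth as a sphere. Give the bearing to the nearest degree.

Δλ = -165.77 − 158.19 = -323.96°; wrapped into (−180°, 180°]: 36.04°.
θ = atan2( sin Δλ · cos φ₂ , cos φ₁ · sin φ₂ − sin φ₁ · cos φ₂ · cos Δλ )
  = atan2(0.20566, -0.74039) = 164.476° → normalised to [0°, 360°): 164.476°.

164°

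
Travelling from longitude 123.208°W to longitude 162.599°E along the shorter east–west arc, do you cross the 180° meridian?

Naïve |162.599 − -123.208| = 285.807° > 180°, so the shorter arc goes the other way round — across 180°.
Signed shortest Δλ = ((162.599 − -123.208 + 180) mod 360) − 180 = -74.193°.
Going west by 74.193° from -123.208° passes through 180° before reaching +162.599°.

Yes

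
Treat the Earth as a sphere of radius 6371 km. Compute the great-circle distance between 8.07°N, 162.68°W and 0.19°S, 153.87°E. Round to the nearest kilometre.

4902 km

Δλ = 153.87 − -162.68 = 316.55°; wrapped into (−180°, 180°]: -43.45°.
Δφ = -0.19 − 8.07 = -8.26°.
a = sin²(Δφ/2) + cos φ₁ · cos φ₂ · sin²(Δλ/2) = 0.140842.
c = 2·atan2(√a, √(1−a)) = 0.76942 rad → d = 6371·c ≈ 4901.96 km.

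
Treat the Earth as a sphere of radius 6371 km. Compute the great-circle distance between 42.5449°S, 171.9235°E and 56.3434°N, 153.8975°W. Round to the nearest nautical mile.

Δλ = -153.8975 − 171.9235 = -325.8210°; wrapped into (−180°, 180°]: 34.1790°.
Δφ = 56.3434 − -42.5449 = 98.8883°.
a = sin²(Δφ/2) + cos φ₁ · cos φ₂ · sin²(Δλ/2) = 0.612515.
c = 2·atan2(√a, √(1−a)) = 1.79777 rad → d = 6371·c ≈ 11453.60 km ≈ 6184.45 nmi.

6184 nmi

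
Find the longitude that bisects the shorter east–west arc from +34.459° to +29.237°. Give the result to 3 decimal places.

Signed shortest Δλ from +34.459° to +29.237° is -5.222°.
Midpoint longitude = +34.459° + (-5.222°)/2 = +34.459° − 2.611° = +31.848°.

+31.848°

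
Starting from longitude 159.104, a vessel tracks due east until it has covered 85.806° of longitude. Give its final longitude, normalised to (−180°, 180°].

Start at +159.104°; shift +85.806° → +244.910°.
+244.910° lies outside (−180°, 180°]; subtract 360° → -115.090°.

-115.090°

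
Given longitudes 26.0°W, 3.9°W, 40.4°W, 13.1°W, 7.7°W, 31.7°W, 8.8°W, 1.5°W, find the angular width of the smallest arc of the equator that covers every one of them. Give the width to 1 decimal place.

38.9°

Sort the longitudes: -40.4°, -31.7°, -26.0°, -13.1°, -8.8°, -7.7°, -3.9°, -1.5°.
Eastward gaps between consecutive values (wrapping around): 8.7°, 5.7°, 12.9°, 4.3°, 1.1°, 3.8°, 2.4°, 321.1°.
Largest gap = 321.1° ⇒ minimal covering band is its complement: 360° − 321.1° = 38.9°.
Band runs from -40.4° eastward to -1.5°.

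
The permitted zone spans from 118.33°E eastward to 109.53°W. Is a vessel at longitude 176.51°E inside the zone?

Yes

Band width going east from +118.33° to -109.53°: ((-109.53 − 118.33) mod 360) = 132.14°.
Offset of +176.51° east of the west edge: ((176.51 − 118.33) mod 360) = 58.18°.
58.18° ≤ 132.14° ⇒ inside.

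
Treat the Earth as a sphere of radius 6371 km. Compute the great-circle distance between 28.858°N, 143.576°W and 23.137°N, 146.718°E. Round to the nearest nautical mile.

3724 nmi

Δλ = 146.718 − -143.576 = 290.294°; wrapped into (−180°, 180°]: -69.706°.
Δφ = 23.137 − 28.858 = -5.721°.
a = sin²(Δφ/2) + cos φ₁ · cos φ₂ · sin²(Δλ/2) = 0.265511.
c = 2·atan2(√a, √(1−a)) = 1.08266 rad → d = 6371·c ≈ 6897.64 km ≈ 3724.43 nmi.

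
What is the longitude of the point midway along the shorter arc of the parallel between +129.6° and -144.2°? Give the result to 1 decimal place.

+172.7°

Signed shortest Δλ from +129.6° to -144.2° is +86.2°.
Midpoint longitude = +129.6° + (+86.2°)/2 = +129.6° + 43.1° = +172.7°.
(The naïve average (+129.6 + -144.2)/2 = -7.3° is on the wrong side of the globe.)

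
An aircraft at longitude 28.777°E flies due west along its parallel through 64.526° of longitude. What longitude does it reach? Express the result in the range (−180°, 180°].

Start at +28.777°; shift −64.526° → -35.749°.
-35.749° already lies in (−180°, 180°].

35.749°W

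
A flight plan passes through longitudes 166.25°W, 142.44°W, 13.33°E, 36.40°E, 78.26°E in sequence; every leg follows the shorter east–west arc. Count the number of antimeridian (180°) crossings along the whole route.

0

Leg 1: -166.25° → -142.44°, shortest Δλ = 23.81° (east) — does not cross 180°.
Leg 2: -142.44° → +13.33°, shortest Δλ = 155.77° (east) — does not cross 180°.
Leg 3: +13.33° → +36.40°, shortest Δλ = 23.07° (east) — does not cross 180°.
Leg 4: +36.40° → +78.26°, shortest Δλ = 41.86° (east) — does not cross 180°.
Total crossings: 0.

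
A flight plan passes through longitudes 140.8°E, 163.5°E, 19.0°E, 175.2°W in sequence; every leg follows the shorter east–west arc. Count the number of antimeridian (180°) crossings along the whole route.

1

Leg 1: +140.8° → +163.5°, shortest Δλ = 22.7° (east) — does not cross 180°.
Leg 2: +163.5° → +19.0°, shortest Δλ = -144.5° (west) — does not cross 180°.
Leg 3: +19.0° → -175.2°, shortest Δλ = 165.8° (east) — crosses 180°.
Total crossings: 1.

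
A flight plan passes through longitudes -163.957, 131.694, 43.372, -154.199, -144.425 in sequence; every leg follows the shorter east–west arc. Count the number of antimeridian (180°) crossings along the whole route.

Leg 1: -163.957° → +131.694°, shortest Δλ = -64.349° (west) — crosses 180°.
Leg 2: +131.694° → +43.372°, shortest Δλ = -88.322° (west) — does not cross 180°.
Leg 3: +43.372° → -154.199°, shortest Δλ = 162.429° (east) — crosses 180°.
Leg 4: -154.199° → -144.425°, shortest Δλ = 9.774° (east) — does not cross 180°.
Total crossings: 2.

2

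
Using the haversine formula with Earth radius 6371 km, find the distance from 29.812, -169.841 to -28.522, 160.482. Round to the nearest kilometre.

Δλ = 160.482 − -169.841 = 330.323°; wrapped into (−180°, 180°]: -29.677°.
Δφ = -28.522 − 29.812 = -58.334°.
a = sin²(Δφ/2) + cos φ₁ · cos φ₂ · sin²(Δλ/2) = 0.287516.
c = 2·atan2(√a, √(1−a)) = 1.13187 rad → d = 6371·c ≈ 7211.14 km.

7211 km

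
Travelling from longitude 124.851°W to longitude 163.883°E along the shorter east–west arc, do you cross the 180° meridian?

Naïve |163.883 − -124.851| = 288.734° > 180°, so the shorter arc goes the other way round — across 180°.
Signed shortest Δλ = ((163.883 − -124.851 + 180) mod 360) − 180 = -71.266°.
Going west by 71.266° from -124.851° passes through 180° before reaching +163.883°.

Yes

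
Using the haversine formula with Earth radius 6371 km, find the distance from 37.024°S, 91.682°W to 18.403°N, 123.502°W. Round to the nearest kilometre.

Δλ = -123.502 − -91.682 = -31.820°.
Δφ = 18.403 − -37.024 = 55.427°.
a = sin²(Δφ/2) + cos φ₁ · cos φ₂ · sin²(Δλ/2) = 0.273199.
c = 2·atan2(√a, √(1−a)) = 1.09999 rad → d = 6371·c ≈ 7008.06 km.

7008 km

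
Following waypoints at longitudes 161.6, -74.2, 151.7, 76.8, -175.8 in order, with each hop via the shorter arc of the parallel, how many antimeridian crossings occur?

3

Leg 1: +161.6° → -74.2°, shortest Δλ = 124.2° (east) — crosses 180°.
Leg 2: -74.2° → +151.7°, shortest Δλ = -134.1° (west) — crosses 180°.
Leg 3: +151.7° → +76.8°, shortest Δλ = -74.9° (west) — does not cross 180°.
Leg 4: +76.8° → -175.8°, shortest Δλ = 107.4° (east) — crosses 180°.
Total crossings: 3.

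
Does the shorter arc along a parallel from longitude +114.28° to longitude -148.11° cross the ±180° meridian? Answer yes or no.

Naïve |-148.11 − 114.28| = 262.39° > 180°, so the shorter arc goes the other way round — across 180°.
Signed shortest Δλ = ((-148.11 − 114.28 + 180) mod 360) − 180 = 97.61°.
Going east by 97.61° from +114.28° passes through 180° before reaching -148.11°.

Yes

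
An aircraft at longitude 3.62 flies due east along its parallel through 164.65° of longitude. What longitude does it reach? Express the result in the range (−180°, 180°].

Start at +3.62°; shift +164.65° → +168.27°.
+168.27° already lies in (−180°, 180°].

+168.27°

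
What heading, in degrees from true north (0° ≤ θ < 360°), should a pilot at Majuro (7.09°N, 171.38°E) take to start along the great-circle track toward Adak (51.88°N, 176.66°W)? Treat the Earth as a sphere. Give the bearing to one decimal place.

10.3°

Δλ = -176.66 − 171.38 = -348.04°; wrapped into (−180°, 180°]: 11.96°.
θ = atan2( sin Δλ · cos φ₂ , cos φ₁ · sin φ₂ − sin φ₁ · cos φ₂ · cos Δλ )
  = atan2(0.12792, 0.70616) = 10.268° → normalised to [0°, 360°): 10.268°.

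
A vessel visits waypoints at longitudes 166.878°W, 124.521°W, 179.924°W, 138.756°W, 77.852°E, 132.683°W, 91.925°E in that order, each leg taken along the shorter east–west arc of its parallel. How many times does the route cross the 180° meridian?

Leg 1: -166.878° → -124.521°, shortest Δλ = 42.357° (east) — does not cross 180°.
Leg 2: -124.521° → -179.924°, shortest Δλ = -55.403° (west) — does not cross 180°.
Leg 3: -179.924° → -138.756°, shortest Δλ = 41.168° (east) — does not cross 180°.
Leg 4: -138.756° → +77.852°, shortest Δλ = -143.392° (west) — crosses 180°.
Leg 5: +77.852° → -132.683°, shortest Δλ = 149.465° (east) — crosses 180°.
Leg 6: -132.683° → +91.925°, shortest Δλ = -135.392° (west) — crosses 180°.
Total crossings: 3.

3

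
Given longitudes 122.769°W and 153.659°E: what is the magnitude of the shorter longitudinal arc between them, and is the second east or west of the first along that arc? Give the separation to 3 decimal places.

Raw difference: 153.659 − -122.769 = 276.428°.
Normalise into (−180°, 180°]: 276.428° − 360° = -83.572°.
Negative ⇒ the second point lies to the west; separation 83.572°.

83.572° west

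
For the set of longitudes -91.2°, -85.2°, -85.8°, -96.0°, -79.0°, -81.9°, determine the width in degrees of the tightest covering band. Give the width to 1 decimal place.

Sort the longitudes: -96.0°, -91.2°, -85.8°, -85.2°, -81.9°, -79.0°.
Eastward gaps between consecutive values (wrapping around): 4.8°, 5.4°, 0.6°, 3.3°, 2.9°, 343.0°.
Largest gap = 343.0° ⇒ minimal covering band is its complement: 360° − 343.0° = 17.0°.
Band runs from -96.0° eastward to -79.0°.

17.0°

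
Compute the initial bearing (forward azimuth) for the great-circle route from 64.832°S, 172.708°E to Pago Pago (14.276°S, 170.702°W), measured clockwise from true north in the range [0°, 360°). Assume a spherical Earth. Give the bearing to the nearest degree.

Δλ = -170.702 − 172.708 = -343.410°; wrapped into (−180°, 180°]: 16.590°.
θ = atan2( sin Δλ · cos φ₂ , cos φ₁ · sin φ₂ − sin φ₁ · cos φ₂ · cos Δλ )
  = atan2(0.27670, 0.73573) = 20.611° → normalised to [0°, 360°): 20.611°.

21°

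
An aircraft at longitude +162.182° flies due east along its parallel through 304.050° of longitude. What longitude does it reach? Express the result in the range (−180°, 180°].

+106.232°

Start at +162.182°; shift +304.050° → +466.232°.
+466.232° lies outside (−180°, 180°]; subtract 360° → +106.232°.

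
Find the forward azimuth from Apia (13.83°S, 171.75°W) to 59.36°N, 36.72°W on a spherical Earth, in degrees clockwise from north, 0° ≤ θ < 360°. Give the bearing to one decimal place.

25.7°

Δλ = -36.72 − -171.75 = 135.03°.
θ = atan2( sin Δλ · cos φ₂ , cos φ₁ · sin φ₂ − sin φ₁ · cos φ₂ · cos Δλ )
  = atan2(0.36018, 0.74925) = 25.675° → normalised to [0°, 360°): 25.675°.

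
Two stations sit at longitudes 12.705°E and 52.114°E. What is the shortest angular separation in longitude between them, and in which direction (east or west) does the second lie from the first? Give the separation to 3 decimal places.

39.409° east

Raw difference: 52.114 − 12.705 = 39.409°.
Normalise into (−180°, 180°]: 39.409° stays 39.409°.
Positive ⇒ the second point lies to the east; separation 39.409°.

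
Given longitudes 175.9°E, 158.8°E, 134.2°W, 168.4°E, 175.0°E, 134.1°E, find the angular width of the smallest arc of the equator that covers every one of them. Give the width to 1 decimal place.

91.7°

Sort the longitudes: -134.2°, +134.1°, +158.8°, +168.4°, +175.0°, +175.9°.
Eastward gaps between consecutive values (wrapping around): 268.3°, 24.7°, 9.6°, 6.6°, 0.9°, 49.9°.
Largest gap = 268.3° ⇒ minimal covering band is its complement: 360° − 268.3° = 91.7°.
Band runs from +134.1° eastward to -134.2°, crossing the antimeridian.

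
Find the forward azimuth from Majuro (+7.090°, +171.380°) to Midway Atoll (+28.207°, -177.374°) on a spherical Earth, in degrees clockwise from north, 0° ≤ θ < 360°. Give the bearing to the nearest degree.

25°

Δλ = -177.374 − 171.380 = -348.754°; wrapped into (−180°, 180°]: 11.246°.
θ = atan2( sin Δλ · cos φ₂ , cos φ₁ · sin φ₂ − sin φ₁ · cos φ₂ · cos Δλ )
  = atan2(0.17186, 0.36236) = 25.374° → normalised to [0°, 360°): 25.374°.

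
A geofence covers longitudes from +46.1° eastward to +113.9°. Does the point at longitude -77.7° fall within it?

Band width going east from +46.1° to +113.9°: ((113.9 − 46.1) mod 360) = 67.8°.
Offset of -77.7° east of the west edge: ((-77.7 − 46.1) mod 360) = 236.2°.
236.2° > 67.8° ⇒ outside.

No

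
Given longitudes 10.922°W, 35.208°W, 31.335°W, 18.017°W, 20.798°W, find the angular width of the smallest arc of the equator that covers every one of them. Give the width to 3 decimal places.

Sort the longitudes: -35.208°, -31.335°, -20.798°, -18.017°, -10.922°.
Eastward gaps between consecutive values (wrapping around): 3.873°, 10.537°, 2.781°, 7.095°, 335.714°.
Largest gap = 335.714° ⇒ minimal covering band is its complement: 360° − 335.714° = 24.286°.
Band runs from -35.208° eastward to -10.922°.

24.286°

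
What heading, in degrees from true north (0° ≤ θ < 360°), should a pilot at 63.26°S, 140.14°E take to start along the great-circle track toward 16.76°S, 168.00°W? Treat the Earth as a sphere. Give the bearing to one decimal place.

62.1°

Δλ = -168.00 − 140.14 = -308.14°; wrapped into (−180°, 180°]: 51.86°.
θ = atan2( sin Δλ · cos φ₂ , cos φ₁ · sin φ₂ − sin φ₁ · cos φ₂ · cos Δλ )
  = atan2(0.75309, 0.39836) = 62.123° → normalised to [0°, 360°): 62.123°.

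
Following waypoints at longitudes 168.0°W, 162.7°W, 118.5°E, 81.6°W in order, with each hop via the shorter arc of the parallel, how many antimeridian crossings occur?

2

Leg 1: -168.0° → -162.7°, shortest Δλ = 5.3° (east) — does not cross 180°.
Leg 2: -162.7° → +118.5°, shortest Δλ = -78.8° (west) — crosses 180°.
Leg 3: +118.5° → -81.6°, shortest Δλ = 159.9° (east) — crosses 180°.
Total crossings: 2.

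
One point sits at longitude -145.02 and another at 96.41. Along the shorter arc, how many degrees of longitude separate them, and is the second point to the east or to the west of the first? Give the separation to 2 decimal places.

Raw difference: 96.41 − -145.02 = 241.43°.
Normalise into (−180°, 180°]: 241.43° − 360° = -118.57°.
Negative ⇒ the second point lies to the west; separation 118.57°.

118.57° west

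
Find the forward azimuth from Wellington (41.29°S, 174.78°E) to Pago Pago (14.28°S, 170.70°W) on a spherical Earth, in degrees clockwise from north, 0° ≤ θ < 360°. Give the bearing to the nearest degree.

29°

Δλ = -170.70 − 174.78 = -345.48°; wrapped into (−180°, 180°]: 14.52°.
θ = atan2( sin Δλ · cos φ₂ , cos φ₁ · sin φ₂ − sin φ₁ · cos φ₂ · cos Δλ )
  = atan2(0.24297, 0.43372) = 29.258° → normalised to [0°, 360°): 29.258°.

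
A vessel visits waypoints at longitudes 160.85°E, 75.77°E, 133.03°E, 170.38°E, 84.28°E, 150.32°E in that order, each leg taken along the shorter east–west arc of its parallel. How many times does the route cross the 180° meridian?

0

Leg 1: +160.85° → +75.77°, shortest Δλ = -85.08° (west) — does not cross 180°.
Leg 2: +75.77° → +133.03°, shortest Δλ = 57.26° (east) — does not cross 180°.
Leg 3: +133.03° → +170.38°, shortest Δλ = 37.35° (east) — does not cross 180°.
Leg 4: +170.38° → +84.28°, shortest Δλ = -86.1° (west) — does not cross 180°.
Leg 5: +84.28° → +150.32°, shortest Δλ = 66.04° (east) — does not cross 180°.
Total crossings: 0.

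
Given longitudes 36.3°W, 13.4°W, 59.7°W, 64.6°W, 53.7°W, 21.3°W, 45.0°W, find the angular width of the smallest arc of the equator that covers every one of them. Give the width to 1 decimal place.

51.2°

Sort the longitudes: -64.6°, -59.7°, -53.7°, -45.0°, -36.3°, -21.3°, -13.4°.
Eastward gaps between consecutive values (wrapping around): 4.9°, 6.0°, 8.7°, 8.7°, 15.0°, 7.9°, 308.8°.
Largest gap = 308.8° ⇒ minimal covering band is its complement: 360° − 308.8° = 51.2°.
Band runs from -64.6° eastward to -13.4°.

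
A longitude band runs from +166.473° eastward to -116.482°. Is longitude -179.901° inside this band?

Yes

Band width going east from +166.473° to -116.482°: ((-116.482 − 166.473) mod 360) = 77.045°.
Offset of -179.901° east of the west edge: ((-179.901 − 166.473) mod 360) = 13.626°.
13.626° ≤ 77.045° ⇒ inside.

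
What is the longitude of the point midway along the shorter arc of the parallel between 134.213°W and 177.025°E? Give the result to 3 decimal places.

Signed shortest Δλ from -134.213° to +177.025° is -48.762°.
Midpoint longitude = -134.213° + (-48.762°)/2 = -134.213° − 24.381° = -158.594°.
(The naïve average (-134.213 + +177.025)/2 = 21.406° is on the wrong side of the globe.)

158.594°W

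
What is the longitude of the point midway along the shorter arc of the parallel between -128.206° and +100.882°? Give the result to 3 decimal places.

+166.338°

Signed shortest Δλ from -128.206° to +100.882° is -130.912°.
Midpoint longitude = -128.206° + (-130.912°)/2 = -128.206° − 65.456° = -193.662°.
Normalise into (−180°, 180°]: +166.338°.
(The naïve average (-128.206 + +100.882)/2 = -13.662° is on the wrong side of the globe.)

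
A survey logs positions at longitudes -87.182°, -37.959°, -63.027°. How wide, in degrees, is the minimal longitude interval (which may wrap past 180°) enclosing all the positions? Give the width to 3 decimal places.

Sort the longitudes: -87.182°, -63.027°, -37.959°.
Eastward gaps between consecutive values (wrapping around): 24.155°, 25.068°, 310.777°.
Largest gap = 310.777° ⇒ minimal covering band is its complement: 360° − 310.777° = 49.223°.
Band runs from -87.182° eastward to -37.959°.

49.223°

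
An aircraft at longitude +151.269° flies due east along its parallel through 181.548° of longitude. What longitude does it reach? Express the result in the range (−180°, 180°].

Start at +151.269°; shift +181.548° → +332.817°.
+332.817° lies outside (−180°, 180°]; subtract 360° → -27.183°.

-27.183°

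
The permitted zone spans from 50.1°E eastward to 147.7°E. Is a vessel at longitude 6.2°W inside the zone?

Band width going east from +50.1° to +147.7°: ((147.7 − 50.1) mod 360) = 97.6°.
Offset of -6.2° east of the west edge: ((-6.2 − 50.1) mod 360) = 303.7°.
303.7° > 97.6° ⇒ outside.

No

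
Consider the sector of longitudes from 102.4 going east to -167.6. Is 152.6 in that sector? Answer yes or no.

Yes

Band width going east from +102.4° to -167.6°: ((-167.6 − 102.4) mod 360) = 90.0°.
Offset of +152.6° east of the west edge: ((152.6 − 102.4) mod 360) = 50.2°.
50.2° ≤ 90.0° ⇒ inside.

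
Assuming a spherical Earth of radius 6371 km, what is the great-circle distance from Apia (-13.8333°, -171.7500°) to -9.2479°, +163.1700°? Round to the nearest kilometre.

Δλ = 163.1700 − -171.7500 = 334.9200°; wrapped into (−180°, 180°]: -25.0800°.
Δφ = -9.2479 − -13.8333 = 4.5854°.
a = sin²(Δφ/2) + cos φ₁ · cos φ₂ · sin²(Δλ/2) = 0.046780.
c = 2·atan2(√a, √(1−a)) = 0.43602 rad → d = 6371·c ≈ 2777.87 km.

2778 km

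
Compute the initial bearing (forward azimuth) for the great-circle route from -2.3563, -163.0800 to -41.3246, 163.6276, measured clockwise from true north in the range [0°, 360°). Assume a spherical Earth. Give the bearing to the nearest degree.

Δλ = 163.6276 − -163.0800 = 326.7076°; wrapped into (−180°, 180°]: -33.2924°.
θ = atan2( sin Δλ · cos φ₂ , cos φ₁ · sin φ₂ − sin φ₁ · cos φ₂ · cos Δλ )
  = atan2(-0.41222, -0.63396) = -146.967° → normalised to [0°, 360°): 213.033°.

213°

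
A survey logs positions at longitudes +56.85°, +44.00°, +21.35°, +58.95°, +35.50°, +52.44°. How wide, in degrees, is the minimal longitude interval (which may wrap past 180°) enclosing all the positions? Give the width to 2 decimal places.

37.60°

Sort the longitudes: +21.35°, +35.50°, +44.00°, +52.44°, +56.85°, +58.95°.
Eastward gaps between consecutive values (wrapping around): 14.15°, 8.50°, 8.44°, 4.41°, 2.10°, 322.40°.
Largest gap = 322.40° ⇒ minimal covering band is its complement: 360° − 322.40° = 37.60°.
Band runs from +21.35° eastward to +58.95°.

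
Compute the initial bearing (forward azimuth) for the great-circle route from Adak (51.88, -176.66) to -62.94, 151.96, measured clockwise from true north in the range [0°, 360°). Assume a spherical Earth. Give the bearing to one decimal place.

Δλ = 151.96 − -176.66 = 328.62°; wrapped into (−180°, 180°]: -31.38°.
θ = atan2( sin Δλ · cos φ₂ , cos φ₁ · sin φ₂ − sin φ₁ · cos φ₂ · cos Δλ )
  = atan2(-0.23688, -0.85528) = -164.519° → normalised to [0°, 360°): 195.481°.

195.5°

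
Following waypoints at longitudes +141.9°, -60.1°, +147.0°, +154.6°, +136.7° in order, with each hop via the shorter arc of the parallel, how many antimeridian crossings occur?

Leg 1: +141.9° → -60.1°, shortest Δλ = 158.0° (east) — crosses 180°.
Leg 2: -60.1° → +147.0°, shortest Δλ = -152.9° (west) — crosses 180°.
Leg 3: +147.0° → +154.6°, shortest Δλ = 7.6° (east) — does not cross 180°.
Leg 4: +154.6° → +136.7°, shortest Δλ = -17.9° (west) — does not cross 180°.
Total crossings: 2.

2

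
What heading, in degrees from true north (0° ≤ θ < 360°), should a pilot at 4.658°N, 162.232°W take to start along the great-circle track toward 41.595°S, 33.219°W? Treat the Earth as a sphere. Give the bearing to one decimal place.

Δλ = -33.219 − -162.232 = 129.013°.
θ = atan2( sin Δλ · cos φ₂ , cos φ₁ · sin φ₂ − sin φ₁ · cos φ₂ · cos Δλ )
  = atan2(0.58109, -0.62344) = 137.014° → normalised to [0°, 360°): 137.014°.

137.0°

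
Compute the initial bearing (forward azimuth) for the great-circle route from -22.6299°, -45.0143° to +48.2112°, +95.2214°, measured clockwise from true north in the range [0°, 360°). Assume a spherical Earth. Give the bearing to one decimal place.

41.0°

Δλ = 95.2214 − -45.0143 = 140.2357°.
θ = atan2( sin Δλ · cos φ₂ , cos φ₁ · sin φ₂ − sin φ₁ · cos φ₂ · cos Δλ )
  = atan2(0.42624, 0.49110) = 40.956° → normalised to [0°, 360°): 40.956°.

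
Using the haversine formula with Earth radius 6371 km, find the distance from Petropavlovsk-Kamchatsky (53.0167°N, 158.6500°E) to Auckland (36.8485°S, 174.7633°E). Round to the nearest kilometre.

Δλ = 174.7633 − 158.6500 = 16.1133°.
Δφ = -36.8485 − 53.0167 = -89.8652°.
a = sin²(Δφ/2) + cos φ₁ · cos φ₂ · sin²(Δλ/2) = 0.508280.
c = 2·atan2(√a, √(1−a)) = 1.58736 rad → d = 6371·c ≈ 10113.05 km.

10113 km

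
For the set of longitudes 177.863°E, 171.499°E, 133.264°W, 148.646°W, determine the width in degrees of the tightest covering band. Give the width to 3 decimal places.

Sort the longitudes: -148.646°, -133.264°, +171.499°, +177.863°.
Eastward gaps between consecutive values (wrapping around): 15.382°, 304.763°, 6.364°, 33.491°.
Largest gap = 304.763° ⇒ minimal covering band is its complement: 360° − 304.763° = 55.237°.
Band runs from +171.499° eastward to -133.264°, crossing the antimeridian.

55.237°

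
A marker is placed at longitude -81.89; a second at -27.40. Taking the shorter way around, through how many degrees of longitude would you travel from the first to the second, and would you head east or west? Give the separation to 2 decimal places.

Raw difference: -27.40 − -81.89 = 54.49°.
Normalise into (−180°, 180°]: 54.49° stays 54.49°.
Positive ⇒ the second point lies to the east; separation 54.49°.

54.49° east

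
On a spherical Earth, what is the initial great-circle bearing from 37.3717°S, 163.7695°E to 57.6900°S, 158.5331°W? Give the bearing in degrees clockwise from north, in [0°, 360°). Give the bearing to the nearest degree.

Δλ = -158.5331 − 163.7695 = -322.3026°; wrapped into (−180°, 180°]: 37.6974°.
θ = atan2( sin Δλ · cos φ₂ , cos φ₁ · sin φ₂ − sin φ₁ · cos φ₂ · cos Δλ )
  = atan2(0.32684, -0.41496) = 141.774° → normalised to [0°, 360°): 141.774°.

142°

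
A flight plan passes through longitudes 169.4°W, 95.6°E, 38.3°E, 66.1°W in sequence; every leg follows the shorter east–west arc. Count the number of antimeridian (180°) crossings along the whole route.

Leg 1: -169.4° → +95.6°, shortest Δλ = -95.0° (west) — crosses 180°.
Leg 2: +95.6° → +38.3°, shortest Δλ = -57.3° (west) — does not cross 180°.
Leg 3: +38.3° → -66.1°, shortest Δλ = -104.4° (west) — does not cross 180°.
Total crossings: 1.

1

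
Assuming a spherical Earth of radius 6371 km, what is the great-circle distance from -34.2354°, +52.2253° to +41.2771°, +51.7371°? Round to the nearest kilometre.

8397 km

Δλ = 51.7371 − 52.2253 = -0.4882°.
Δφ = 41.2771 − -34.2354 = 75.5125°.
a = sin²(Δφ/2) + cos φ₁ · cos φ₂ · sin²(Δλ/2) = 0.374927.
c = 2·atan2(√a, √(1−a)) = 1.31797 rad → d = 6371·c ≈ 8396.76 km.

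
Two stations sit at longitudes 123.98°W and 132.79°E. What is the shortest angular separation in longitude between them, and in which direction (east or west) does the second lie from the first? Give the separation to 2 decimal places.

Raw difference: 132.79 − -123.98 = 256.77°.
Normalise into (−180°, 180°]: 256.77° − 360° = -103.23°.
Negative ⇒ the second point lies to the west; separation 103.23°.

103.23° west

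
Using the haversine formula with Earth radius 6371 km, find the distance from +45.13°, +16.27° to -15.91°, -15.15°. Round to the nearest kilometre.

7492 km

Δλ = -15.15 − 16.27 = -31.42°.
Δφ = -15.91 − 45.13 = -61.04°.
a = sin²(Δφ/2) + cos φ₁ · cos φ₂ · sin²(Δλ/2) = 0.307643.
c = 2·atan2(√a, √(1−a)) = 1.17590 rad → d = 6371·c ≈ 7491.65 km.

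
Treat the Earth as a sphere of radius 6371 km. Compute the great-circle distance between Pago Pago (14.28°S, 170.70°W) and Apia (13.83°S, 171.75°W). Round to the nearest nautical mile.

Δλ = -171.75 − -170.70 = -1.05°.
Δφ = -13.83 − -14.28 = 0.45°.
a = sin²(Δφ/2) + cos φ₁ · cos φ₂ · sin²(Δλ/2) = 0.000094.
c = 2·atan2(√a, √(1−a)) = 0.01943 rad → d = 6371·c ≈ 123.82 km ≈ 66.86 nmi.

67 nmi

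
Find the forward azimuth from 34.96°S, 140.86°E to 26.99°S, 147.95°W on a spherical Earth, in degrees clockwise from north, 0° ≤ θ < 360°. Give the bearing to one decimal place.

103.8°

Δλ = -147.95 − 140.86 = -288.81°; wrapped into (−180°, 180°]: 71.19°.
θ = atan2( sin Δλ · cos φ₂ , cos φ₁ · sin φ₂ − sin φ₁ · cos φ₂ · cos Δλ )
  = atan2(0.84350, -0.20731) = 103.808° → normalised to [0°, 360°): 103.808°.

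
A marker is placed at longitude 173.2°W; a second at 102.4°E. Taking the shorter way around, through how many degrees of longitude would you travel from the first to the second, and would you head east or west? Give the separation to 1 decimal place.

Raw difference: 102.4 − -173.2 = 275.6°.
Normalise into (−180°, 180°]: 275.6° − 360° = -84.4°.
Negative ⇒ the second point lies to the west; separation 84.4°.

84.4° west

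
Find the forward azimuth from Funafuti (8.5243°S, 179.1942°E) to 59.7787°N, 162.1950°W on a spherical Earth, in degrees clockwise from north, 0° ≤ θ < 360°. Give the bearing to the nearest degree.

10°

Δλ = -162.1950 − 179.1942 = -341.3892°; wrapped into (−180°, 180°]: 18.6108°.
θ = atan2( sin Δλ · cos φ₂ , cos φ₁ · sin φ₂ − sin φ₁ · cos φ₂ · cos Δλ )
  = atan2(0.16064, 0.92525) = 9.849° → normalised to [0°, 360°): 9.849°.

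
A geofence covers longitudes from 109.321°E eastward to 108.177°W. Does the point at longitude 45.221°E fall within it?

No

Band width going east from +109.321° to -108.177°: ((-108.177 − 109.321) mod 360) = 142.502°.
Offset of +45.221° east of the west edge: ((45.221 − 109.321) mod 360) = 295.900°.
295.900° > 142.502° ⇒ outside.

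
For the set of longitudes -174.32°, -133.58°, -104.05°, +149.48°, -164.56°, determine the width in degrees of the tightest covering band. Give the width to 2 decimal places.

106.47°

Sort the longitudes: -174.32°, -164.56°, -133.58°, -104.05°, +149.48°.
Eastward gaps between consecutive values (wrapping around): 9.76°, 30.98°, 29.53°, 253.53°, 36.20°.
Largest gap = 253.53° ⇒ minimal covering band is its complement: 360° − 253.53° = 106.47°.
Band runs from +149.48° eastward to -104.05°, crossing the antimeridian.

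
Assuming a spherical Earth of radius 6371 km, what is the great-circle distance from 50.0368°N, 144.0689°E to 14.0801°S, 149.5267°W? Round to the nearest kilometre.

Δλ = -149.5267 − 144.0689 = -293.5956°; wrapped into (−180°, 180°]: 66.4044°.
Δφ = -14.0801 − 50.0368 = -64.1169°.
a = sin²(Δφ/2) + cos φ₁ · cos φ₂ · sin²(Δλ/2) = 0.468545.
c = 2·atan2(√a, √(1−a)) = 1.50784 rad → d = 6371·c ≈ 9606.47 km.

9606 km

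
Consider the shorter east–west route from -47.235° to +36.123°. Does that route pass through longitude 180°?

Signed shortest Δλ = ((36.123 − -47.235 + 180) mod 360) − 180 = 83.358°.
Going east by 83.358° from -47.235° reaches +36.123° without touching 180°.

No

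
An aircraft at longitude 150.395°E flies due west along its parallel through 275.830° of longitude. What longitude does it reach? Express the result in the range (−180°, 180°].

Start at +150.395°; shift −275.830° → -125.435°.
-125.435° already lies in (−180°, 180°].

125.435°W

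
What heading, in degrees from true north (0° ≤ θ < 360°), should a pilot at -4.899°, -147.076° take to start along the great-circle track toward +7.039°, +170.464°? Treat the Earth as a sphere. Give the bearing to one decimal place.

285.4°

Δλ = 170.464 − -147.076 = 317.540°; wrapped into (−180°, 180°]: -42.460°.
θ = atan2( sin Δλ · cos φ₂ , cos φ₁ · sin φ₂ − sin φ₁ · cos φ₂ · cos Δλ )
  = atan2(-0.66999, 0.18463) = -74.594° → normalised to [0°, 360°): 285.406°.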